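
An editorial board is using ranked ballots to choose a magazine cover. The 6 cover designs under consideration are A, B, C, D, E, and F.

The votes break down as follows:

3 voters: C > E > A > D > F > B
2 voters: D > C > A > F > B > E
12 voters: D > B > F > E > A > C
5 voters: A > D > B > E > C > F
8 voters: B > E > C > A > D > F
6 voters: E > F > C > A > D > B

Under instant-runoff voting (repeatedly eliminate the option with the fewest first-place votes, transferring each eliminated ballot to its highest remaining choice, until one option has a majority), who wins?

D

Round 1: D 14, B 8, E 6, A 5, C 3, F 0. F has the fewest and is eliminated.
Round 2: D 14, B 8, E 6, A 5, C 3. C has the fewest and is eliminated.
Round 3: D 14, E 9, B 8, A 5. A has the fewest and is eliminated.
Round 4: D 19, E 9, B 8. D has a majority.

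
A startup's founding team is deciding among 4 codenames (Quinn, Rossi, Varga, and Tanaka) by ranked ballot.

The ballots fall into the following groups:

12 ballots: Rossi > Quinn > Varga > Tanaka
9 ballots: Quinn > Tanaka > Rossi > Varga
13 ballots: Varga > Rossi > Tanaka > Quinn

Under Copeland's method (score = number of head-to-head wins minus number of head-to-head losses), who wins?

Pairwise results:
  Quinn vs Rossi: Rossi wins 25–9.
  Quinn vs Varga: Quinn wins 21–13.
  Quinn vs Tanaka: Quinn wins 21–13.
  Rossi vs Varga: Rossi wins 21–13.
  Rossi vs Tanaka: Rossi wins 25–9.
  Varga vs Tanaka: Varga wins 25–9.
Copeland scores (wins − losses):
  Quinn: 2 − 1 = 1
  Rossi: 3 − 0 = 3
  Varga: 1 − 2 = -1
  Tanaka: 0 − 3 = -3
Rossi has the best Copeland score.

Rossi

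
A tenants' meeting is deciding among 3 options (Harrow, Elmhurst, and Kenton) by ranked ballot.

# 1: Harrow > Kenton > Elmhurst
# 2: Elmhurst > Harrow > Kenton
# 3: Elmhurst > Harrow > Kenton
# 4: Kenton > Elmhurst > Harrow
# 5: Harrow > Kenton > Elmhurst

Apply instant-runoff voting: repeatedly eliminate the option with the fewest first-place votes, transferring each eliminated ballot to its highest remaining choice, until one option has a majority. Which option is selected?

Round 1: Harrow 2, Elmhurst 2, Kenton 1. Kenton has the fewest and is eliminated.
Round 2: Elmhurst 3, Harrow 2. Elmhurst has a majority.

Elmhurst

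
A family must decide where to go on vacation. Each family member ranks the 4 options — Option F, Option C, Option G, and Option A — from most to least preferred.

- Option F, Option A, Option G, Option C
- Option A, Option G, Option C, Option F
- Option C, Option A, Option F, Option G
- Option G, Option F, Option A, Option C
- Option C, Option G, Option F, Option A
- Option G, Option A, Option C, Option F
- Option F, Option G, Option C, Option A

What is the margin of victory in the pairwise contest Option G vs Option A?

1

Ballots ranking Option G above Option A: 4.
Ballots ranking Option A above Option G: 3.
Option G wins 4–3, a margin of 1.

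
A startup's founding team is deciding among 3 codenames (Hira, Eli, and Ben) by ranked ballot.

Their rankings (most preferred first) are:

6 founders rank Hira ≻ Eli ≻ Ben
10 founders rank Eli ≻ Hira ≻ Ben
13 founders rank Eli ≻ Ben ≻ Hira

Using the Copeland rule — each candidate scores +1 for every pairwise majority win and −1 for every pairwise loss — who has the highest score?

Eli

Pairwise results:
  Hira vs Eli: Eli wins 23–6.
  Hira vs Ben: Hira wins 16–13.
  Eli vs Ben: Eli wins 29–0.
Copeland scores (wins − losses):
  Hira: 1 − 1 = 0
  Eli: 2 − 0 = 2
  Ben: 0 − 2 = -2
Eli has the best Copeland score.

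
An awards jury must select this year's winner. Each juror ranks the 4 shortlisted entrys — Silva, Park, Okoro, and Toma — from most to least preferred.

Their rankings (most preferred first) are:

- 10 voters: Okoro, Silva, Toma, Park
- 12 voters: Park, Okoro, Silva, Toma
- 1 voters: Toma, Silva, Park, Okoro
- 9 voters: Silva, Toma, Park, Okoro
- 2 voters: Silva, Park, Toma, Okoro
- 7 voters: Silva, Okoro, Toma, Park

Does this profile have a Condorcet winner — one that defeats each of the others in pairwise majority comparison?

No

Head-to-head results (41 voters total):
Silva vs Park: Silva wins 29–12.
Silva vs Okoro: Okoro wins 22–19.
Silva vs Toma: Silva wins 40–1.
Park vs Okoro: Park wins 24–17.
Park vs Toma: Toma wins 27–14.
Okoro vs Toma: Okoro wins 29–12.
No candidate beats all others: Silva beats Park beats Okoro beats Silva, a majority cycle.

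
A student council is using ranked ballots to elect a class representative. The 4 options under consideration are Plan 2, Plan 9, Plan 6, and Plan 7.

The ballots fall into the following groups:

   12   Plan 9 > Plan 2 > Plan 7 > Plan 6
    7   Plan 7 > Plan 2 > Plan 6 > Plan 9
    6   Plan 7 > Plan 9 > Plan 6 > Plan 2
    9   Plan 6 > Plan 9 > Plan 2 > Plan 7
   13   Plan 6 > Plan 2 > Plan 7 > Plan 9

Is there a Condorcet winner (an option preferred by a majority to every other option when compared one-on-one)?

Head-to-head results (47 voters total):
Plan 2 vs Plan 9: Plan 9 wins 27–20.
Plan 2 vs Plan 6: Plan 6 wins 28–19.
Plan 2 vs Plan 7: Plan 2 wins 34–13.
Plan 9 vs Plan 6: Plan 6 wins 29–18.
Plan 9 vs Plan 7: Plan 7 wins 26–21.
Plan 6 vs Plan 7: Plan 7 wins 25–22.
No candidate beats all others: Plan 2 beats Plan 7 beats Plan 9 beats Plan 2, a majority cycle.

No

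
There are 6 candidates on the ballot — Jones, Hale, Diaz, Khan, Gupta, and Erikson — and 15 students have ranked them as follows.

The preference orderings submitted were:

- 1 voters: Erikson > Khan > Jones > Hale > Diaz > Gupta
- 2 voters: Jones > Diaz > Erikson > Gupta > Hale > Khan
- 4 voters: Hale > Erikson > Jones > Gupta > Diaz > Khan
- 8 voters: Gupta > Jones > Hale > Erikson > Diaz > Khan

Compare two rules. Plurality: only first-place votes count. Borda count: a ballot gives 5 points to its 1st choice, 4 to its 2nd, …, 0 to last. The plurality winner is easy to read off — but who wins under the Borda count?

Plurality first-place counts: Jones 2, Hale 4, Diaz 0, Khan 0, Gupta 8, Erikson 1 → Gupta.
Borda totals: Jones 57, Hale 48, Diaz 21, Khan 4, Gupta 52, Erikson 43 → Jones.

Jones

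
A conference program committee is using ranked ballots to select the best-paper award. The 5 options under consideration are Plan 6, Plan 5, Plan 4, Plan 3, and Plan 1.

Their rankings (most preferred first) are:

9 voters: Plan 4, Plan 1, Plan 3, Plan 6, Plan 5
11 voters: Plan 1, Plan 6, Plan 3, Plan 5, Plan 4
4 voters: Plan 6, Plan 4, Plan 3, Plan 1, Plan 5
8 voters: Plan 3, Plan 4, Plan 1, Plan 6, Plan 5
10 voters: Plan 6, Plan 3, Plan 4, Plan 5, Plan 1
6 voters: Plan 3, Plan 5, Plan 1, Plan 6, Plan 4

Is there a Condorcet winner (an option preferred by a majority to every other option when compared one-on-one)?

No

Head-to-head results (48 voters total):
Plan 6 vs Plan 5: Plan 6 wins 42–6.
Plan 6 vs Plan 4: Plan 6 wins 31–17.
Plan 6 vs Plan 3: Plan 6 wins 25–23.
Plan 6 vs Plan 1: Plan 1 wins 34–14.
Plan 5 vs Plan 4: Plan 4 wins 31–17.
Plan 5 vs Plan 3: Plan 3 wins 48–0.
Plan 5 vs Plan 1: Plan 1 wins 32–16.
Plan 4 vs Plan 3: Plan 3 wins 35–13.
Plan 4 vs Plan 1: Plan 4 wins 31–17.
Plan 3 vs Plan 1: Plan 3 wins 28–20.
No candidate beats all others: Plan 6 beats Plan 4 beats Plan 1 beats Plan 6, a majority cycle.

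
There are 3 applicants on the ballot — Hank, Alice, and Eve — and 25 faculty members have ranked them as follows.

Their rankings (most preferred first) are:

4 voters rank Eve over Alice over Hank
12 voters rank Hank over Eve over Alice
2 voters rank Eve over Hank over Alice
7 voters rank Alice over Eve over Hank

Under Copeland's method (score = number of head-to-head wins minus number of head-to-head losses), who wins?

Eve

Pairwise results:
  Hank vs Alice: Hank wins 14–11.
  Hank vs Eve: Eve wins 13–12.
  Alice vs Eve: Eve wins 18–7.
Copeland scores (wins − losses):
  Hank: 1 − 1 = 0
  Alice: 0 − 2 = -2
  Eve: 2 − 0 = 2
Eve has the best Copeland score.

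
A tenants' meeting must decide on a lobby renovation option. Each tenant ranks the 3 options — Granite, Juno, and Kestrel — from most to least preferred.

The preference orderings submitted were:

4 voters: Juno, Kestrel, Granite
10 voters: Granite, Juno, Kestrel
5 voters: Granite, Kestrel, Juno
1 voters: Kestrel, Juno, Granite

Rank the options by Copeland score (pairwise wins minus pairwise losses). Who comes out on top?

Pairwise results:
  Granite vs Juno: Granite wins 15–5.
  Granite vs Kestrel: Granite wins 15–5.
  Juno vs Kestrel: Juno wins 14–6.
Copeland scores (wins − losses):
  Granite: 2 − 0 = 2
  Juno: 1 − 1 = 0
  Kestrel: 0 − 2 = -2
Granite has the best Copeland score.

Granite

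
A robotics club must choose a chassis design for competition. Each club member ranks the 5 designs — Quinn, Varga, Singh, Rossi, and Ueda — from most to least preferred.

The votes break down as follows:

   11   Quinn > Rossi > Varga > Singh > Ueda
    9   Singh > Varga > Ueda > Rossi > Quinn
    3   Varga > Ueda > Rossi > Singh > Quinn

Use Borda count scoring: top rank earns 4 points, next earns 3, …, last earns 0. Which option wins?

Varga

Borda scores:
  Quinn: 11·4 + 9·0 + 3·0 = 44
  Varga: 11·2 + 9·3 + 3·4 = 61
  Singh: 11·1 + 9·4 + 3·1 = 50
  Rossi: 11·3 + 9·1 + 3·2 = 48
  Ueda: 11·0 + 9·2 + 3·3 = 27
Varga has the highest total.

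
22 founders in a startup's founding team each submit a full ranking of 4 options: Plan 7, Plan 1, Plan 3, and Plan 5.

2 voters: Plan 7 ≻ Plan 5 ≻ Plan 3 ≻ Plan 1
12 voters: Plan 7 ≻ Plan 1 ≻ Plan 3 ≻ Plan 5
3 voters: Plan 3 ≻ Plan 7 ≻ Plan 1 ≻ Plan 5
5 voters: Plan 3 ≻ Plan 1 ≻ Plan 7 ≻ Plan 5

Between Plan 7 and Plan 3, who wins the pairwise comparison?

Plan 7

Ballots ranking Plan 7 above Plan 3: 2+12 = 14.
Ballots ranking Plan 3 above Plan 7: 3+5 = 8.
Plan 7 wins the head-to-head, 14–8.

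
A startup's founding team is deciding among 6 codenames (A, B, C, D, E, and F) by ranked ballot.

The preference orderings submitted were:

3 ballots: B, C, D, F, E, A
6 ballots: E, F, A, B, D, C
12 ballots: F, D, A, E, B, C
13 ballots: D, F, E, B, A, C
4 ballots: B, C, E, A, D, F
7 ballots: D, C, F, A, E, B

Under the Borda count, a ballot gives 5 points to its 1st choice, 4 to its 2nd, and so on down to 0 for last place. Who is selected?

Borda scores:
  A: 3·0 + 6·3 + 12·3 + 13·1 + 4·2 + 7·2 = 89
  B: 3·5 + 6·2 + 12·1 + 13·2 + 4·5 + 7·0 = 85
  C: 3·4 + 6·0 + 12·0 + 13·0 + 4·4 + 7·4 = 56
  D: 3·3 + 6·1 + 12·4 + 13·5 + 4·1 + 7·5 = 167
  E: 3·1 + 6·5 + 12·2 + 13·3 + 4·3 + 7·1 = 115
  F: 3·2 + 6·4 + 12·5 + 13·4 + 4·0 + 7·3 = 163
D has the highest total.

D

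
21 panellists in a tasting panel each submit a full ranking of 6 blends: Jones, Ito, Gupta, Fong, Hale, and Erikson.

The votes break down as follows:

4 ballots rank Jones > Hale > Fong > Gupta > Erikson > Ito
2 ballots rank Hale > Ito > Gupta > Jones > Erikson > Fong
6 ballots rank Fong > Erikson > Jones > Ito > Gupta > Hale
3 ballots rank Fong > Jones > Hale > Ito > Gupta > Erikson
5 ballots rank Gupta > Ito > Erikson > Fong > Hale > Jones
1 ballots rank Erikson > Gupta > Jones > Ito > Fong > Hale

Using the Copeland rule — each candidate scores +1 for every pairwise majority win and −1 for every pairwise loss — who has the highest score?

Fong

Pairwise results:
  Jones vs Ito: Jones wins 14–7.
  Jones vs Gupta: Jones wins 13–8.
  Jones vs Fong: Fong wins 14–7.
  Jones vs Hale: Jones wins 14–7.
  Jones vs Erikson: Erikson wins 12–9.
  Ito vs Gupta: Ito wins 11–10.
  Ito vs Fong: Fong wins 13–8.
  Ito vs Hale: Ito wins 12–9.
  Ito vs Erikson: Erikson wins 11–10.
  Gupta vs Fong: Fong wins 13–8.
  Gupta vs Hale: Gupta wins 12–9.
  Gupta vs Erikson: Gupta wins 14–7.
  Fong vs Hale: Fong wins 15–6.
  Fong vs Erikson: Fong wins 13–8.
  Hale vs Erikson: Erikson wins 12–9.
Copeland scores (wins − losses):
  Jones: 3 − 2 = 1
  Ito: 2 − 3 = -1
  Gupta: 2 − 3 = -1
  Fong: 5 − 0 = 5
  Hale: 0 − 5 = -5
  Erikson: 3 − 2 = 1
Fong has the best Copeland score.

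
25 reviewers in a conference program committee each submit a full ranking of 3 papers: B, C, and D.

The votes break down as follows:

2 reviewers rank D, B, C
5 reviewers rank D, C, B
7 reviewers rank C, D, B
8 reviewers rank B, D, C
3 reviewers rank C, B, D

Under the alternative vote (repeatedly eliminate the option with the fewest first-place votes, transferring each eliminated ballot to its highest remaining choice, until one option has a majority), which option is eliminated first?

Round 1: C 10, B 8, D 7. D has the fewest and is eliminated.
Round 2: C 15, B 10. C has a majority.

D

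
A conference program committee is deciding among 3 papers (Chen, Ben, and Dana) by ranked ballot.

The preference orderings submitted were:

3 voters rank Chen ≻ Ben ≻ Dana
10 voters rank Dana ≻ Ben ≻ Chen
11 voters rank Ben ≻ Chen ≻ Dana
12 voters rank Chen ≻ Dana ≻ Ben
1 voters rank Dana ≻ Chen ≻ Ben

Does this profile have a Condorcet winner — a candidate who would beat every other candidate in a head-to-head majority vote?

No

Head-to-head results (37 voters total):
Chen vs Ben: Ben wins 21–16.
Chen vs Dana: Chen wins 26–11.
Ben vs Dana: Dana wins 23–14.
No candidate beats all others: Chen beats Dana beats Ben beats Chen, a majority cycle.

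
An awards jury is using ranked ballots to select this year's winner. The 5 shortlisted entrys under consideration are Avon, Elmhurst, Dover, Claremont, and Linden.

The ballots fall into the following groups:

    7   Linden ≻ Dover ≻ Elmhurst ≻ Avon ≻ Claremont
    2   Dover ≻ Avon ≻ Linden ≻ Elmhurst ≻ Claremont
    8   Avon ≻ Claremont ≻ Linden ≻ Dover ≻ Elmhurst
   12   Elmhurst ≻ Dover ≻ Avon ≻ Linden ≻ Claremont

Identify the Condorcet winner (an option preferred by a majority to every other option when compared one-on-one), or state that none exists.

None — there is no Condorcet winner

Head-to-head results (29 voters total):
Avon vs Elmhurst: Elmhurst wins 19–10.
Avon vs Dover: Dover wins 21–8.
Avon vs Claremont: Avon wins 29–0.
Avon vs Linden: Avon wins 22–7.
Elmhurst vs Dover: Dover wins 17–12.
Elmhurst vs Claremont: Elmhurst wins 21–8.
Elmhurst vs Linden: Linden wins 17–12.
Dover vs Claremont: Dover wins 21–8.
Dover vs Linden: Linden wins 15–14.
Claremont vs Linden: Linden wins 21–8.
No candidate beats all others: Avon beats Linden beats Elmhurst beats Avon, a majority cycle.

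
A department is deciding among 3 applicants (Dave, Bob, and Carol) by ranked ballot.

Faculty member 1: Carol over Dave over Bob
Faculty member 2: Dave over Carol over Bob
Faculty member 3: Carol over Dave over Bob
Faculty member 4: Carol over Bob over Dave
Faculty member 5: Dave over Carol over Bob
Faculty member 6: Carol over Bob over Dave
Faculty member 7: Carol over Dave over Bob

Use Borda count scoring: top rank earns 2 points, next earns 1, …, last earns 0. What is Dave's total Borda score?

Borda scores:
  Dave: 1 + 2 + 1 + 0 + 2 + 0 + 1 = 7
  Bob: 0 + 0 + 0 + 1 + 0 + 1 + 0 = 2
  Carol: 2 + 1 + 2 + 2 + 1 + 2 + 2 = 12

7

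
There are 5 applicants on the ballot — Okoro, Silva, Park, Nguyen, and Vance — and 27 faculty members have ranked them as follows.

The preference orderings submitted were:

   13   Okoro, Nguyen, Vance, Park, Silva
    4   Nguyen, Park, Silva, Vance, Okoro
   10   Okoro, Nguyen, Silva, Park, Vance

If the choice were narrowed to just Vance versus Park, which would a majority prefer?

Ballots ranking Vance above Park: 13.
Ballots ranking Park above Vance: 4+10 = 14.
Park wins the head-to-head, 14–13.

Park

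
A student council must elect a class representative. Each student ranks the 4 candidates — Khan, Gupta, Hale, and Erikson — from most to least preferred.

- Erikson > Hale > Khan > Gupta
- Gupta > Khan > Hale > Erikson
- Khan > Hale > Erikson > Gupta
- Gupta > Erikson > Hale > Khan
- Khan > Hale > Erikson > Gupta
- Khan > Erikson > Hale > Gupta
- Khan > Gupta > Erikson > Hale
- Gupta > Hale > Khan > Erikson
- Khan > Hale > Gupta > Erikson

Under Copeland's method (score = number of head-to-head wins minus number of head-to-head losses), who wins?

Pairwise results:
  Khan vs Gupta: Khan wins 6–3.
  Khan vs Hale: Khan wins 6–3.
  Khan vs Erikson: Khan wins 7–2.
  Gupta vs Hale: Hale wins 5–4.
  Gupta vs Erikson: Gupta wins 5–4.
  Hale vs Erikson: Hale wins 5–4.
Copeland scores (wins − losses):
  Khan: 3 − 0 = 3
  Gupta: 1 − 2 = -1
  Hale: 2 − 1 = 1
  Erikson: 0 − 3 = -3
Khan has the best Copeland score.

Khan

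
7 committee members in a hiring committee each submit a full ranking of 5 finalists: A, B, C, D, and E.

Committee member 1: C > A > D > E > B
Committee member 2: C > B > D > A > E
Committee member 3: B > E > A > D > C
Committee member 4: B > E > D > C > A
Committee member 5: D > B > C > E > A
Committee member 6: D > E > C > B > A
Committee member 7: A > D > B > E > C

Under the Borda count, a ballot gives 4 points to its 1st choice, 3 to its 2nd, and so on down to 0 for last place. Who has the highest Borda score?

Borda scores:
  A: 3 + 1 + 2 + 0 + 0 + 0 + 4 = 10
  B: 0 + 3 + 4 + 4 + 3 + 1 + 2 = 17
  C: 4 + 4 + 0 + 1 + 2 + 2 + 0 = 13
  D: 2 + 2 + 1 + 2 + 4 + 4 + 3 = 18
  E: 1 + 0 + 3 + 3 + 1 + 3 + 1 = 12
D has the highest total.

D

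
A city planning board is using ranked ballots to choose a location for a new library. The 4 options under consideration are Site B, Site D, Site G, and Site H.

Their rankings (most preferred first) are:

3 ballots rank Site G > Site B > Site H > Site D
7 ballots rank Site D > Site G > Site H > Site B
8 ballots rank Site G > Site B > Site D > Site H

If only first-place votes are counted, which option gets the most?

Site G

First-place vote totals:
  Site B: 0
  Site D: 7
  Site G: 11
  Site H: 0
Site G has the most first-place votes.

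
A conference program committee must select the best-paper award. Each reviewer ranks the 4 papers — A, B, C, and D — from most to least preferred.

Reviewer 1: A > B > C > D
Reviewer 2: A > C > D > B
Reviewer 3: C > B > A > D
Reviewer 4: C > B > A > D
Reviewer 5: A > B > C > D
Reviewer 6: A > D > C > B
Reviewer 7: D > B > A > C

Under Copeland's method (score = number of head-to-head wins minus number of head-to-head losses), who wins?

Pairwise results:
  A vs B: A wins 4–3.
  A vs C: A wins 5–2.
  A vs D: A wins 6–1.
  B vs C: C wins 4–3.
  B vs D: B wins 4–3.
  C vs D: C wins 5–2.
Copeland scores (wins − losses):
  A: 3 − 0 = 3
  B: 1 − 2 = -1
  C: 2 − 1 = 1
  D: 0 − 3 = -3
A has the best Copeland score.

A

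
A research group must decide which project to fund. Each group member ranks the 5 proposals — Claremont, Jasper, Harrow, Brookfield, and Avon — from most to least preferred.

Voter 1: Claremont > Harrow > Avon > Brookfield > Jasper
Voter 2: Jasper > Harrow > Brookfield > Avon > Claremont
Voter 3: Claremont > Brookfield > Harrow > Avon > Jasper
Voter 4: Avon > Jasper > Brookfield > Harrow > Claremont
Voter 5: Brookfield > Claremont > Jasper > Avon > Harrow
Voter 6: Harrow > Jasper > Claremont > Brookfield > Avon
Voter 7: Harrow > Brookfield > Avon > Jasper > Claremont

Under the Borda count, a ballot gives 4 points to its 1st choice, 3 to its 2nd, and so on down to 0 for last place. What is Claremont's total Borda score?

13

Borda scores:
  Claremont: 4 + 0 + 4 + 0 + 3 + 2 + 0 = 13
  Jasper: 0 + 4 + 0 + 3 + 2 + 3 + 1 = 13
  Harrow: 3 + 3 + 2 + 1 + 0 + 4 + 4 = 17
  Brookfield: 1 + 2 + 3 + 2 + 4 + 1 + 3 = 16
  Avon: 2 + 1 + 1 + 4 + 1 + 0 + 2 = 11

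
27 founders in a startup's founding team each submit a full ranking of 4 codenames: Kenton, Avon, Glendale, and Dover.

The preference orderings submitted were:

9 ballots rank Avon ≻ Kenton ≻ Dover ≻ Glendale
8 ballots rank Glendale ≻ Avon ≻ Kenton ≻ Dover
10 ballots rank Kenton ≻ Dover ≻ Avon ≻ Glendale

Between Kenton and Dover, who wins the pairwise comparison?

Kenton

Ballots ranking Kenton above Dover: 9+8+10 = 27.
Ballots ranking Dover above Kenton: 0.
Kenton wins the head-to-head, 27–0.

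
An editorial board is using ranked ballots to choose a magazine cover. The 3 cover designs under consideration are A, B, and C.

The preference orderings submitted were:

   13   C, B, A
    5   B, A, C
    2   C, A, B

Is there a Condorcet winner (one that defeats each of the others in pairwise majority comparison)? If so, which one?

Head-to-head results (20 voters total):
A vs B: B wins 18–2.
A vs C: C wins 15–5.
B vs C: C wins 15–5.
C beats each rival — A (15–5), B (15–5) — so C is the Condorcet winner.

C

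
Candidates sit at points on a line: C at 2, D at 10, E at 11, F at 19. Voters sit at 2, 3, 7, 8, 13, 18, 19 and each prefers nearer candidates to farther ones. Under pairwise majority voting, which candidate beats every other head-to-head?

With single-peaked preferences on a line, the Condorcet winner is the candidate closest to the median voter.
The median voter (position 8) is closest to D at 10.
Check: D vs C — voters closer to D: 5 of 7.

D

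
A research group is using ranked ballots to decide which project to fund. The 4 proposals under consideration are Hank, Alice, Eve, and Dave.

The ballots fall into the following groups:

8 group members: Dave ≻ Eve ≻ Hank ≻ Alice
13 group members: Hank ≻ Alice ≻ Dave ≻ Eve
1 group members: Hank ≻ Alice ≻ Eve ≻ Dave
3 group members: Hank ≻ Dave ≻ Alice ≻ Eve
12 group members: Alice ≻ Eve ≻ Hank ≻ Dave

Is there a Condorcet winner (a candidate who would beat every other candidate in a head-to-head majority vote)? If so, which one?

Head-to-head results (37 voters total):
Hank vs Alice: Hank wins 25–12.
Hank vs Eve: Eve wins 20–17.
Hank vs Dave: Hank wins 29–8.
Alice vs Eve: Alice wins 29–8.
Alice vs Dave: Alice wins 26–11.
Eve vs Dave: Dave wins 24–13.
No candidate beats all others: Hank beats Alice beats Eve beats Hank, a majority cycle.

No Condorcet winner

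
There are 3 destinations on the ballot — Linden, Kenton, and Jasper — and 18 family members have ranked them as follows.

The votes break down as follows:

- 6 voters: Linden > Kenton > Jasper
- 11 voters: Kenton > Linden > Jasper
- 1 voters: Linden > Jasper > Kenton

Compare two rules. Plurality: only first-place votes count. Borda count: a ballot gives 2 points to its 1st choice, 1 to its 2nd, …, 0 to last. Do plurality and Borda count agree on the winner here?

Yes

Plurality first-place counts: Linden 7, Kenton 11, Jasper 0 → Kenton.
Borda totals: Linden 25, Kenton 28, Jasper 1 → Kenton.
The two rules agree on Kenton.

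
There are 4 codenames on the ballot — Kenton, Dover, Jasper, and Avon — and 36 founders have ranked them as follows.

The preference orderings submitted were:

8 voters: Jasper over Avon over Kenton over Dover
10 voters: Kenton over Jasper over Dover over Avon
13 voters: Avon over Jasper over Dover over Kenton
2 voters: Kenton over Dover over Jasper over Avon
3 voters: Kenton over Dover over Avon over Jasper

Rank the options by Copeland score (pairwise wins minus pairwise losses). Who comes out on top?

Pairwise results:
  Kenton vs Dover: Kenton wins 23–13.
  Kenton vs Jasper: Jasper wins 21–15.
  Kenton vs Avon: Avon wins 21–15.
  Dover vs Jasper: Jasper wins 31–5.
  Dover vs Avon: Avon wins 21–15.
  Jasper vs Avon: Jasper wins 20–16.
Copeland scores (wins − losses):
  Kenton: 1 − 2 = -1
  Dover: 0 − 3 = -3
  Jasper: 3 − 0 = 3
  Avon: 2 − 1 = 1
Jasper has the best Copeland score.

Jasper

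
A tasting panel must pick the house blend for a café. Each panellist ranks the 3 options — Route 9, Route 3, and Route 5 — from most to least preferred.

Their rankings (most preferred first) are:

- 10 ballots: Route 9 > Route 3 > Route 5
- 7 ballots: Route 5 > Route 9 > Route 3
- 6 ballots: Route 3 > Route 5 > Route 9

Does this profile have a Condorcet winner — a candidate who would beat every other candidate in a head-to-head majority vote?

No

Head-to-head results (23 voters total):
Route 9 vs Route 3: Route 9 wins 17–6.
Route 9 vs Route 5: Route 5 wins 13–10.
Route 3 vs Route 5: Route 3 wins 16–7.
No candidate beats all others: Route 9 beats Route 3 beats Route 5 beats Route 9, a majority cycle.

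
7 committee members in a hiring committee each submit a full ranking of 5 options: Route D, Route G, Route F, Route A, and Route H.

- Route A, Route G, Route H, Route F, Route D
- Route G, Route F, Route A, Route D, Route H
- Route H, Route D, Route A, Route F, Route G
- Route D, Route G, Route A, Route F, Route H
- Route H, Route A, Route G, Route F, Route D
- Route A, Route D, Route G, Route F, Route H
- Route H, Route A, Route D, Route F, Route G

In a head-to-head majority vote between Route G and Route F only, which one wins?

Ballots ranking Route G above Route F: 5.
Ballots ranking Route F above Route G: 2.
Route G wins the head-to-head, 5–2.

Route G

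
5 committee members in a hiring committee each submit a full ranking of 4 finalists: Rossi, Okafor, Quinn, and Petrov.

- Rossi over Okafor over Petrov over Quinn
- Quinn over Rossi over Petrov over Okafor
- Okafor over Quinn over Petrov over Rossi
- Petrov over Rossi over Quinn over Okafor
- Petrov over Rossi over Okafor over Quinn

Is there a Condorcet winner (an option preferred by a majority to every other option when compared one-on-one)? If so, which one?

Petrov

Head-to-head results (5 voters total):
Rossi vs Okafor: Rossi wins 4–1.
Rossi vs Quinn: Rossi wins 3–2.
Rossi vs Petrov: Petrov wins 3–2.
Okafor vs Quinn: Okafor wins 3–2.
Okafor vs Petrov: Petrov wins 3–2.
Quinn vs Petrov: Petrov wins 3–2.
Petrov beats each rival — Rossi (3–2), Okafor (3–2), Quinn (3–2) — so Petrov is the Condorcet winner.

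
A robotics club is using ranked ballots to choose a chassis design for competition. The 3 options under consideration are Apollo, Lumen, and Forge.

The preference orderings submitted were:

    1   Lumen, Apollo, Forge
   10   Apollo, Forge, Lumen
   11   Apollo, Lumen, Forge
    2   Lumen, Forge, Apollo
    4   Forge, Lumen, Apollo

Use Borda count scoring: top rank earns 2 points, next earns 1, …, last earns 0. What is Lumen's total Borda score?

21

Borda scores:
  Apollo: 1 + 10·2 + 11·2 + 2·0 + 4·0 = 43
  Lumen: 2 + 10·0 + 11·1 + 2·2 + 4·1 = 21
  Forge: 0 + 10·1 + 11·0 + 2·1 + 4·2 = 20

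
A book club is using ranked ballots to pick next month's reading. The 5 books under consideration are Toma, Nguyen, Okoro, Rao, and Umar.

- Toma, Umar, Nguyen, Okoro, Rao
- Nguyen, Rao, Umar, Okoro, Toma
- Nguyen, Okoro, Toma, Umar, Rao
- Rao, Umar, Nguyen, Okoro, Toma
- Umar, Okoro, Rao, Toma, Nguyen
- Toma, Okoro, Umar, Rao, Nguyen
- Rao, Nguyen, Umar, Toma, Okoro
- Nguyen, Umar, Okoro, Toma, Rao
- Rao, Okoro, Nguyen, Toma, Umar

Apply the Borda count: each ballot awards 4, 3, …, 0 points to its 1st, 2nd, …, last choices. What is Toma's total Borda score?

14

Borda scores:
  Toma: 4 + 0 + 2 + 0 + 1 + 4 + 1 + 1 + 1 = 14
  Nguyen: 2 + 4 + 4 + 2 + 0 + 0 + 3 + 4 + 2 = 21
  Okoro: 1 + 1 + 3 + 1 + 3 + 3 + 0 + 2 + 3 = 17
  Rao: 0 + 3 + 0 + 4 + 2 + 1 + 4 + 0 + 4 = 18
  Umar: 3 + 2 + 1 + 3 + 4 + 2 + 2 + 3 + 0 = 20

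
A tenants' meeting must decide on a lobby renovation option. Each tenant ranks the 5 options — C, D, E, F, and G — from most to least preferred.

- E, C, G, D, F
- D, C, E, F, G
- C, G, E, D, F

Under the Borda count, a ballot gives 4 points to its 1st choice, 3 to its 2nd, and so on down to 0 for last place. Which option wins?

Borda scores:
  C: 3 + 3 + 4 = 10
  D: 1 + 4 + 1 = 6
  E: 4 + 2 + 2 = 8
  F: 0 + 1 + 0 = 1
  G: 2 + 0 + 3 = 5
C has the highest total.

C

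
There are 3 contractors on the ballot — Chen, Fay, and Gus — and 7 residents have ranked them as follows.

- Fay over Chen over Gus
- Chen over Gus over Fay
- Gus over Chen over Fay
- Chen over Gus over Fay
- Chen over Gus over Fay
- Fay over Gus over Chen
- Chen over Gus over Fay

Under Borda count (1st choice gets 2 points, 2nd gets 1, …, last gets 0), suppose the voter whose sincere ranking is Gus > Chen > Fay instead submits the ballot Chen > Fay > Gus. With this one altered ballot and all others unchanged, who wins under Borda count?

Chen

Borda totals with the altered ballot: Chen 11, Fay 5, Gus 5.
The winner is unchanged: still Chen.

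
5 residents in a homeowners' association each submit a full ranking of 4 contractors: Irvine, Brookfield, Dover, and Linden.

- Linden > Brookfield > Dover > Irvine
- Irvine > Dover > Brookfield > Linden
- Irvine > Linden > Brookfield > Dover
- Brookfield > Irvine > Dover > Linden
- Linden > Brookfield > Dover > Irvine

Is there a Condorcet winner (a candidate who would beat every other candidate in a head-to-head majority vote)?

No

Head-to-head results (5 voters total):
Irvine vs Brookfield: Brookfield wins 3–2.
Irvine vs Dover: Irvine wins 3–2.
Irvine vs Linden: Irvine wins 3–2.
Brookfield vs Dover: Brookfield wins 4–1.
Brookfield vs Linden: Linden wins 3–2.
Dover vs Linden: Linden wins 3–2.
No candidate beats all others: Irvine beats Linden beats Brookfield beats Irvine, a majority cycle.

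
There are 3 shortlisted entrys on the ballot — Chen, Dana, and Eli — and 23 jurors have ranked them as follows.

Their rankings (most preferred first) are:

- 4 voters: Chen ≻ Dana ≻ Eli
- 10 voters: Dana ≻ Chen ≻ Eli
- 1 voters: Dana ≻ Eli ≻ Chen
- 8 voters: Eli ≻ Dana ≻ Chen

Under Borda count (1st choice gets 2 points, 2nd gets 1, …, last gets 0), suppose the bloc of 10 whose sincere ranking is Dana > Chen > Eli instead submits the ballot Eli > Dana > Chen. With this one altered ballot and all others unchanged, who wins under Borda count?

Eli

Borda totals with the altered ballot: Chen 8, Dana 24, Eli 37.
The switch changes the winner from Dana to Eli.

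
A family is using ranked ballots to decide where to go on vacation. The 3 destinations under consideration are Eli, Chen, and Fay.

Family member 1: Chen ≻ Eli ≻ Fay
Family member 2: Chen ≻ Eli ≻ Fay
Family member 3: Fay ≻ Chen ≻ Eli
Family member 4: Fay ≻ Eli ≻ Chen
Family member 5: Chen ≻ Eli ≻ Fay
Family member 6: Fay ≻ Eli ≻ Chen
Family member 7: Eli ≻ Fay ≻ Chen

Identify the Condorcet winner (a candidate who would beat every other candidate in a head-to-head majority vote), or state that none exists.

Head-to-head results (7 voters total):
Eli vs Chen: Chen wins 4–3.
Eli vs Fay: Eli wins 4–3.
Chen vs Fay: Fay wins 4–3.
No candidate beats all others: Eli beats Fay beats Chen beats Eli, a majority cycle.

There is no Condorcet winner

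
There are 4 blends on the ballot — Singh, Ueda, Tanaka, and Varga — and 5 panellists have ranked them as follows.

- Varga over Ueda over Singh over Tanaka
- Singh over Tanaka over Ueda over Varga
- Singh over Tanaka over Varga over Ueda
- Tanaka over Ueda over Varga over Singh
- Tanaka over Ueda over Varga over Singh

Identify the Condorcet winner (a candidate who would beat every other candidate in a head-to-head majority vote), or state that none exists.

Head-to-head results (5 voters total):
Singh vs Ueda: Ueda wins 3–2.
Singh vs Tanaka: Singh wins 3–2.
Singh vs Varga: Varga wins 3–2.
Ueda vs Tanaka: Tanaka wins 4–1.
Ueda vs Varga: Ueda wins 3–2.
Tanaka vs Varga: Tanaka wins 4–1.
No candidate beats all others: Singh beats Tanaka beats Ueda beats Singh, a majority cycle.

None — there is no Condorcet winner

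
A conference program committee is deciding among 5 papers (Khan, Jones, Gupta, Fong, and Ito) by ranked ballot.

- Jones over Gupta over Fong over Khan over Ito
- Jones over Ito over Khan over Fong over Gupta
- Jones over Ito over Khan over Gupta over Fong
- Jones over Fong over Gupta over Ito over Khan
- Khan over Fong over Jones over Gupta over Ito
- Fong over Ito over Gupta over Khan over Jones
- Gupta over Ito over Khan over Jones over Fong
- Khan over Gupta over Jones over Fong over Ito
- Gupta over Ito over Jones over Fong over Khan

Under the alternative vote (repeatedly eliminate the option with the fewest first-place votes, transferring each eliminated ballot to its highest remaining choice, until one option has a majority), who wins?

Jones

Round 1: Jones 4, Khan 2, Gupta 2, Fong 1, Ito 0. Ito has the fewest and is eliminated.
Round 2: Jones 4, Khan 2, Gupta 2, Fong 1. Fong has the fewest and is eliminated.
Round 3: Jones 4, Gupta 3, Khan 2. Khan has the fewest and is eliminated.
Round 4: Jones 5, Gupta 4. Jones has a majority.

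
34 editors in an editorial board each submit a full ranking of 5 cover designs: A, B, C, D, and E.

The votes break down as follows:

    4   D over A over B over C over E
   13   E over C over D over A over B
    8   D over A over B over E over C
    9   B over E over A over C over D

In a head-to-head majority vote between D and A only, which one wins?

Ballots ranking D above A: 4+13+8 = 25.
Ballots ranking A above D: 9.
D wins the head-to-head, 25–9.

D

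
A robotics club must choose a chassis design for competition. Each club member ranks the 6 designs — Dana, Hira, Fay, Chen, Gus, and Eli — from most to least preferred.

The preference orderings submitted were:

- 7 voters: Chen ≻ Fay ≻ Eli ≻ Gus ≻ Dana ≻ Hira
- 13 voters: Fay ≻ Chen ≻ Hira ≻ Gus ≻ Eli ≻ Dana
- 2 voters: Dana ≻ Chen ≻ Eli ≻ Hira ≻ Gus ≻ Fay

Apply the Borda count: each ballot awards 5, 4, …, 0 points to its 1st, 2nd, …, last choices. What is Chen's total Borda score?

Borda scores:
  Dana: 7·1 + 13·0 + 2·5 = 17
  Hira: 7·0 + 13·3 + 2·2 = 43
  Fay: 7·4 + 13·5 + 2·0 = 93
  Chen: 7·5 + 13·4 + 2·4 = 95
  Gus: 7·2 + 13·2 + 2·1 = 42
  Eli: 7·3 + 13·1 + 2·3 = 40

95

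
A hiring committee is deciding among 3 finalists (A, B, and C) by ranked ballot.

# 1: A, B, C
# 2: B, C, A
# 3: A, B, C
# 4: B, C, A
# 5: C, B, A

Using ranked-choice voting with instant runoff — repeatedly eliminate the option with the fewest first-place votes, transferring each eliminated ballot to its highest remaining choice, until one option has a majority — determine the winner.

B

Round 1: A 2, B 2, C 1. C has the fewest and is eliminated.
Round 2: B 3, A 2. B has a majority.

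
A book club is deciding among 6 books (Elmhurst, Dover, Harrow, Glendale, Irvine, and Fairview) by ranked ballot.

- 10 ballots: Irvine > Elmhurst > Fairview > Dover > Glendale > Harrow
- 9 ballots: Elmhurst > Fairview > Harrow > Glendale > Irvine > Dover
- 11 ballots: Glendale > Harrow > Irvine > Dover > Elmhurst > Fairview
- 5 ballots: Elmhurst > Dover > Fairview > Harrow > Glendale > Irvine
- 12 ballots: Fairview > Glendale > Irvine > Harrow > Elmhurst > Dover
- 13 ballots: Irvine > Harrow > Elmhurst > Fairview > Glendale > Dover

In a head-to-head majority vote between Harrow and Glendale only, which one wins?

Glendale

Ballots ranking Harrow above Glendale: 9+5+13 = 27.
Ballots ranking Glendale above Harrow: 10+11+12 = 33.
Glendale wins the head-to-head, 33–27.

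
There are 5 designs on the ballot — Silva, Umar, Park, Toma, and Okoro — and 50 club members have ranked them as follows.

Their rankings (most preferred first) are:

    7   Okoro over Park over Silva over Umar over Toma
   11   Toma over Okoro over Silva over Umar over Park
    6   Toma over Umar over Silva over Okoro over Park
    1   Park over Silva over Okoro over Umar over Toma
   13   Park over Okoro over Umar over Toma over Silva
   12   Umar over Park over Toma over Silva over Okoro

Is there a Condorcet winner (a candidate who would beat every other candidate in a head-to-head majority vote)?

Head-to-head results (50 voters total):
Silva vs Umar: Umar wins 31–19.
Silva vs Park: Park wins 33–17.
Silva vs Toma: Toma wins 42–8.
Silva vs Okoro: Okoro wins 31–19.
Umar vs Park: Umar wins 29–21.
Umar vs Toma: Umar wins 33–17.
Umar vs Okoro: Okoro wins 32–18.
Park vs Toma: Park wins 33–17.
Park vs Okoro: Park wins 26–24.
Toma vs Okoro: Toma wins 29–21.
No candidate beats all others: Umar beats Park beats Okoro beats Umar, a majority cycle.

No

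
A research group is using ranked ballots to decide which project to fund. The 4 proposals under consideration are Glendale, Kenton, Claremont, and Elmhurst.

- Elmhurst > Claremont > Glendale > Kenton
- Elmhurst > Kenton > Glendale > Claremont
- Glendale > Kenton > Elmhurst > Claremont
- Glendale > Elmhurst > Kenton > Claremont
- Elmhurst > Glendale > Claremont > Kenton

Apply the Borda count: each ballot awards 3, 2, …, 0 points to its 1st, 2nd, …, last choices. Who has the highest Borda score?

Elmhurst

Borda scores:
  Glendale: 1 + 1 + 3 + 3 + 2 = 10
  Kenton: 0 + 2 + 2 + 1 + 0 = 5
  Claremont: 2 + 0 + 0 + 0 + 1 = 3
  Elmhurst: 3 + 3 + 1 + 2 + 3 = 12
Elmhurst has the highest total.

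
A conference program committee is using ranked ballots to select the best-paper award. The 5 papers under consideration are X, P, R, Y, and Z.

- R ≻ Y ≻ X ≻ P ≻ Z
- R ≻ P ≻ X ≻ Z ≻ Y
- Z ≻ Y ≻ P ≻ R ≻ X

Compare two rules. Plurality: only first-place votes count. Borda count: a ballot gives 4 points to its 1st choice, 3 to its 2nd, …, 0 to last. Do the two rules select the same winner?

Yes

Plurality first-place counts: X 0, P 0, R 2, Y 0, Z 1 → R.
Borda totals: X 4, P 6, R 9, Y 6, Z 5 → R.
The two rules agree on R.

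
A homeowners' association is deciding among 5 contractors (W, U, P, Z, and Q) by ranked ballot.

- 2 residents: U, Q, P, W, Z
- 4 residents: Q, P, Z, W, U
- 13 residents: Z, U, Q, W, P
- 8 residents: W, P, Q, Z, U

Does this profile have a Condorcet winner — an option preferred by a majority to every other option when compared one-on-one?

Head-to-head results (27 voters total):
W vs U: U wins 15–12.
W vs P: W wins 21–6.
W vs Z: Z wins 17–10.
W vs Q: Q wins 19–8.
U vs P: U wins 15–12.
U vs Z: Z wins 25–2.
U vs Q: U wins 15–12.
P vs Z: P wins 14–13.
P vs Q: Q wins 19–8.
Z vs Q: Q wins 14–13.
No candidate beats all others: W beats P beats Z beats W, a majority cycle.

No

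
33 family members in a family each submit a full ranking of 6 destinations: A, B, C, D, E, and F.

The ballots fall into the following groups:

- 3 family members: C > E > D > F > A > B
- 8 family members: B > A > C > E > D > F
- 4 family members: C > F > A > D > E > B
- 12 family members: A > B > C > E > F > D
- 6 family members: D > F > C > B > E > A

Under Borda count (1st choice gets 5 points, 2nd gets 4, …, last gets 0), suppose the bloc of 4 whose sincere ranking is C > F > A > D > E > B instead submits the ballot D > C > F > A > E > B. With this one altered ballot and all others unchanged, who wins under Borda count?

C

Borda totals with the altered ballot: A 103, B 100, C 109, D 67, E 62, F 54.
The winner is unchanged: still C.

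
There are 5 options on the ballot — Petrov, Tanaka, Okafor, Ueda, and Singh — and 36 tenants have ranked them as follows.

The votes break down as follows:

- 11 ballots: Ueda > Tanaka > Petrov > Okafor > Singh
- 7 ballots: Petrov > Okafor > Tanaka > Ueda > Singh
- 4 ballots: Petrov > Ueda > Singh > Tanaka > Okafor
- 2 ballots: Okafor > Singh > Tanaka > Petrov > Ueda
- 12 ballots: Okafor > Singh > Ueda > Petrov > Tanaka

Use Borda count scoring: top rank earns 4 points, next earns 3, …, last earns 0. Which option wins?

Okafor

Borda scores:
  Petrov: 11·2 + 7·4 + 4·4 + 2·1 + 12·1 = 80
  Tanaka: 11·3 + 7·2 + 4·1 + 2·2 + 12·0 = 55
  Okafor: 11·1 + 7·3 + 4·0 + 2·4 + 12·4 = 88
  Ueda: 11·4 + 7·1 + 4·3 + 2·0 + 12·2 = 87
  Singh: 11·0 + 7·0 + 4·2 + 2·3 + 12·3 = 50
Okafor has the highest total.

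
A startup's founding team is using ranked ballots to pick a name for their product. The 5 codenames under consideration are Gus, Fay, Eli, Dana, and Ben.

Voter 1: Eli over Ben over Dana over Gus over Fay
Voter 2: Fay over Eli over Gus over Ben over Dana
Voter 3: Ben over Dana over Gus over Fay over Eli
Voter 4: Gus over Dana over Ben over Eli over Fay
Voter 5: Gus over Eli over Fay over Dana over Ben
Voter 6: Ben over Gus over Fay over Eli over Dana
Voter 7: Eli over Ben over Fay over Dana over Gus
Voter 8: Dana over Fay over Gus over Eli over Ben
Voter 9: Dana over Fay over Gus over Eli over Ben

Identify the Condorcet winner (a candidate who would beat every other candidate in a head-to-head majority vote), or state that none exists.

There is no Condorcet winner

Head-to-head results (9 voters total):
Gus vs Fay: Gus wins 5–4.
Gus vs Eli: Gus wins 6–3.
Gus vs Dana: Dana wins 5–4.
Gus vs Ben: Gus wins 5–4.
Fay vs Eli: Fay wins 5–4.
Fay vs Dana: Dana wins 5–4.
Fay vs Ben: Ben wins 5–4.
Eli vs Dana: Eli wins 5–4.
Eli vs Ben: Eli wins 6–3.
Dana vs Ben: Ben wins 5–4.
No candidate beats all others: Gus beats Eli beats Dana beats Gus, a majority cycle.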